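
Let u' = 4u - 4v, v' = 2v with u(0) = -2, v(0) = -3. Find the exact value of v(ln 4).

-48

A = [[4,-4],[0,2]]; eigenvalues λ = 4, 2.
Eigenvectors: (-1,0) for λ=4, (2,1) for λ=2.
From the initial condition, c_1 = -4, c_2 = -3.
v(ln 4) = (-4)(4^4)(0) + (-3)(4^2)(1) = -48.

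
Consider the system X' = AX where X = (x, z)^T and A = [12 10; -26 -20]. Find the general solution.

x(t) = c_1e^(-4t)sin(2t) + 2c_1e^(-4t)cos(2t) + 2c_2e^(-4t)sin(2t) - c_2e^(-4t)cos(2t), z(t) = -2c_1e^(-4t)sin(2t) - 3c_1e^(-4t)cos(2t) - 3c_2e^(-4t)sin(2t) + 2c_2e^(-4t)cos(2t)

Coefficient matrix A = [[12, 10], [-26, -20]].
Characteristic polynomial det(A - λI) = λ^2 + 8λ + 20 = 0.
Eigenvalues λ = -4 ± 2i (complex conjugate pair).
For λ=-4+2i: an eigenvector is (2,-3) - i(1,-2) = (2 - i, -3 + 2i).
A real fundamental pair from Re and Im of e^((-4+2i)t)v: X_1 = e^(-4t)(cos(2t)·(2,-3) + sin(2t)·(1,-2)), X_2 = e^(-4t)(sin(2t)·(2,-3) - cos(2t)·(1,-2)).
General solution: c_1X_1 + c_2X_2.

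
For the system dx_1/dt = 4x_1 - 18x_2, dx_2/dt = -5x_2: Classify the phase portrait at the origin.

A = [[4,-18],[0,-5]]; det(A-λI) = λ^2 + λ - 20.
λ = -5, 4: opposite signs.

saddle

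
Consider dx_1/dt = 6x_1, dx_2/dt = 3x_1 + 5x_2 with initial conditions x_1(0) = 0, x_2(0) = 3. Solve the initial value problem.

x_1(t) = 0, x_2(t) = 3e^(5t)

Coefficient matrix A = [[6, 0], [3, 5]].
Characteristic polynomial det(A - λI) = λ^2 - 11λ + 30 = 0.
Eigenvalues λ = 5, 6.
For λ=5: (A-λI) row 1 is [1, 0], so an eigenvector is (0, 1).
For λ=6: (A-λI) row 2 is [3, -1], so an eigenvector is (-1, -3).
General solution: c_1e^(5t)(0,1) + c_2e^(6t)(-1,-3).
Applying x_1(0)=0, x_2(0)=3 gives c_1=3, c_2=0.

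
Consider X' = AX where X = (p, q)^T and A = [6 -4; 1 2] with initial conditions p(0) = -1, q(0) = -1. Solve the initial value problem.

p(t) = 2te^(4t) - e^(4t), q(t) = te^(4t) - e^(4t)

Coefficient matrix A = [[6, -4], [1, 2]].
Characteristic polynomial det(A - λI) = λ^2 - 8λ + 16 = 0.
Single eigenvalue λ = 4 with algebraic multiplicity 2.
Eigenvector v = (2,1); generalized eigenvector w with (A-λI)w=v is (3,1).
General solution: e^(4t)[C_1·v + C_2·(t·v + w)].
Applying p(0)=-1, q(0)=-1 gives C_1=-2, C_2=1.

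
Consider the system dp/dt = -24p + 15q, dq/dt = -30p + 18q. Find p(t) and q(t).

Coefficient matrix A = [[-24, 15], [-30, 18]].
Characteristic polynomial det(A - λI) = λ^2 + 6λ + 18 = 0.
Eigenvalues λ = -3 ± 3i (complex conjugate pair).
For λ=-3+3i: an eigenvector is (2,3) - i(1,1) = (2 - i, 3 - i).
A real fundamental pair from Re and Im of e^((-3+3i)t)v: X_1 = e^(-3t)(cos(3t)·(2,3) + sin(3t)·(1,1)), X_2 = e^(-3t)(sin(3t)·(2,3) - cos(3t)·(1,1)).
General solution: C_1X_1 + C_2X_2.

p(t) = C_1e^(-3t)sin(3t) + 2C_1e^(-3t)cos(3t) + 2C_2e^(-3t)sin(3t) - C_2e^(-3t)cos(3t), q(t) = C_1e^(-3t)sin(3t) + 3C_1e^(-3t)cos(3t) + 3C_2e^(-3t)sin(3t) - C_2e^(-3t)cos(3t)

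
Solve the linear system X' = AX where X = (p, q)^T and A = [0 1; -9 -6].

p(t) = c_1e^(-3t) + c_2te^(-3t) + c_2e^(-3t), q(t) = -3c_1e^(-3t) - 3c_2te^(-3t) - 2c_2e^(-3t)

Coefficient matrix A = [[0, 1], [-9, -6]].
Characteristic polynomial det(A - λI) = λ^2 + 6λ + 9 = 0.
Single eigenvalue λ = -3 with algebraic multiplicity 2.
Eigenvector v = (1,-3); generalized eigenvector w with (A-λI)w=v is (1,-2).
General solution: e^(-3t)[c_1·v + c_2·(t·v + w)].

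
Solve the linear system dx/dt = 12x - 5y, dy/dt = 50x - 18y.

Coefficient matrix A = [[12, -5], [50, -18]].
Characteristic polynomial det(A - λI) = λ^2 + 6λ + 34 = 0.
Eigenvalues λ = -3 ± 5i (complex conjugate pair).
For λ=-3+5i: an eigenvector is (0,1) - i(-1,-3) = (0 + i, 1 + 3i).
A real fundamental pair from Re and Im of e^((-3+5i)t)v: X_1 = e^(-3t)(cos(5t)·(0,1) + sin(5t)·(-1,-3)), X_2 = e^(-3t)(sin(5t)·(0,1) - cos(5t)·(-1,-3)).
General solution: C_1X_1 + C_2X_2.

x(t) = -C_1e^(-3t)sin(5t) + C_2e^(-3t)cos(5t), y(t) = -3C_1e^(-3t)sin(5t) + C_1e^(-3t)cos(5t) + C_2e^(-3t)sin(5t) + 3C_2e^(-3t)cos(5t)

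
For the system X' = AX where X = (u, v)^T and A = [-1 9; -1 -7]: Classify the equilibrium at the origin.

stable improper node

A = [[-1,9],[-1,-7]]; det(A-λI) = λ^2 + 8λ + 16.
repeated λ = -4 with a single eigenvector.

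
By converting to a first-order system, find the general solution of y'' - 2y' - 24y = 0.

y(t) = c_1e^(6t) + c_2e^(-4t)

Let x_1 = y, x_2 = y'. Then x_1' = x_2 and x_2' = 24x_1 + 2x_2.
A = [[0,1],[24,2]]; det(A-λI) = λ^2 - 2λ - 24.
Eigenvalues λ = 6, -4 with eigenvectors (1,6), (1,-4).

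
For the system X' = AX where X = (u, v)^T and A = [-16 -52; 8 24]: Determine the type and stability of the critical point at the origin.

A = [[-16,-52],[8,24]]; det(A-λI) = λ^2 - 8λ + 32.
λ = 4 ± 4i: positive real part.

unstable spiral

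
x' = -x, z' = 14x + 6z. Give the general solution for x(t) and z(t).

x(t) = c_1e^(-t), z(t) = -2c_1e^(-t) + c_2e^(6t)

Coefficient matrix A = [[-1, 0], [14, 6]].
Characteristic polynomial det(A - λI) = λ^2 - 5λ - 6 = 0.
Eigenvalues λ = -1, 6.
For λ=-1: (A-λI) row 2 is [14, 7], so an eigenvector is (1, -2).
For λ=6: (A-λI) row 1 is [-7, 0], so an eigenvector is (0, 1).
General solution: c_1e^(-t)(1,-2) + c_2e^(6t)(0,1).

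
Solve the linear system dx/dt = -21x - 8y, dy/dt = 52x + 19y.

Coefficient matrix A = [[-21, -8], [52, 19]].
Characteristic polynomial det(A - λI) = λ^2 + 2λ + 17 = 0.
Eigenvalues λ = -1 ± 4i (complex conjugate pair).
For λ=-1+4i: an eigenvector is (1,-3) - i(1,-2) = (1 - i, -3 + 2i).
A real fundamental pair from Re and Im of e^((-1+4i)t)v: X_1 = e^(-t)(cos(4t)·(1,-3) + sin(4t)·(1,-2)), X_2 = e^(-t)(sin(4t)·(1,-3) - cos(4t)·(1,-2)).
General solution: K_1X_1 + K_2X_2.

x(t) = K_1e^(-t)sin(4t) + K_1e^(-t)cos(4t) + K_2e^(-t)sin(4t) - K_2e^(-t)cos(4t), y(t) = -2K_1e^(-t)sin(4t) - 3K_1e^(-t)cos(4t) - 3K_2e^(-t)sin(4t) + 2K_2e^(-t)cos(4t)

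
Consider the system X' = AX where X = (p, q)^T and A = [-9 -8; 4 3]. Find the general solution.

Coefficient matrix A = [[-9, -8], [4, 3]].
Characteristic polynomial det(A - λI) = λ^2 + 6λ + 5 = 0.
Eigenvalues λ = -5, -1.
For λ=-5: (A-λI) row 1 is [-4, -8], so an eigenvector is (2, -1).
For λ=-1: (A-λI) row 1 is [-8, -8], so an eigenvector is (-1, 1).
General solution: c_1e^(-5t)(2,-1) + c_2e^(-t)(-1,1).

p(t) = 2c_1e^(-5t) - c_2e^(-t), q(t) = -c_1e^(-5t) + c_2e^(-t)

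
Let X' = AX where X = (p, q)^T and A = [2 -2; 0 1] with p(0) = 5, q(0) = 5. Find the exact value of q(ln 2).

A = [[2,-2],[0,1]]; eigenvalues λ = 2, 1.
Eigenvectors: (-1,0) for λ=2, (-2,-1) for λ=1.
From the initial condition, c_1 = 5, c_2 = -5.
q(ln 2) = (5)(2^2)(0) + (-5)(2^1)(-1) = 10.

10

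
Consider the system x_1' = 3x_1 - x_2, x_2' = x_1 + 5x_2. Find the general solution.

x_1(t) = -K_1e^(4t) - K_2te^(4t) + 2K_2e^(4t), x_2(t) = K_1e^(4t) + K_2te^(4t) - K_2e^(4t)

Coefficient matrix A = [[3, -1], [1, 5]].
Characteristic polynomial det(A - λI) = λ^2 - 8λ + 16 = 0.
Single eigenvalue λ = 4 with algebraic multiplicity 2.
Eigenvector v = (-1,1); generalized eigenvector w with (A-λI)w=v is (2,-1).
General solution: e^(4t)[K_1·v + K_2·(t·v + w)].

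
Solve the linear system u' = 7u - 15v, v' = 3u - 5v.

Coefficient matrix A = [[7, -15], [3, -5]].
Characteristic polynomial det(A - λI) = λ^2 - 2λ + 10 = 0.
Eigenvalues λ = 1 ± 3i (complex conjugate pair).
For λ=1+3i: an eigenvector is (2,1) - i(-1,0) = (2 + i, 1).
A real fundamental pair from Re and Im of e^((1+3i)t)v: X_1 = e^(t)(cos(3t)·(2,1) + sin(3t)·(-1,0)), X_2 = e^(t)(sin(3t)·(2,1) - cos(3t)·(-1,0)).
General solution: C_1X_1 + C_2X_2.

u(t) = -C_1e^(t)sin(3t) + 2C_1e^(t)cos(3t) + 2C_2e^(t)sin(3t) + C_2e^(t)cos(3t), v(t) = C_1e^(t)cos(3t) + C_2e^(t)sin(3t)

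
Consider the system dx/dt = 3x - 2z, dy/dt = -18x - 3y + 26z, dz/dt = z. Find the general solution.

x(t) = K_2e^(t) - K_3e^(3t), y(t) = K_1e^(-3t) + 2K_2e^(t) + 3K_3e^(3t), z(t) = K_2e^(t)

Coefficient matrix A = [[3, 0, -2], [-18, -3, 26], [0, 0, 1]].
det(A - λI) = 0 gives eigenvalues λ = -3, 1, 3.
For λ=-3: eigenvector (0,1,0).
For λ=1: eigenvector (1,2,1).
For λ=3: eigenvector (-1,3,0).
General solution: K_1e^(-3t)(0,1,0) + K_2e^(t)(1,2,1) + K_3e^(3t)(-1,3,0).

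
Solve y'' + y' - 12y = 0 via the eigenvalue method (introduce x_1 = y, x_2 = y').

Let x_1 = y, x_2 = y'. Then x_1' = x_2 and x_2' = 12x_1 - x_2.
A = [[0,1],[12,-1]]; det(A-λI) = λ^2 + λ - 12.
Eigenvalues λ = -4, 3 with eigenvectors (1,-4), (1,3).

y(t) = C_1e^(-4t) + C_2e^(3t)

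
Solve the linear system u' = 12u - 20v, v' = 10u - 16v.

Coefficient matrix A = [[12, -20], [10, -16]].
Characteristic polynomial det(A - λI) = λ^2 + 4λ + 8 = 0.
Eigenvalues λ = -2 ± 2i (complex conjugate pair).
For λ=-2+2i: an eigenvector is (-1,-1) - i(3,2) = (-1 - 3i, -1 - 2i).
A real fundamental pair from Re and Im of e^((-2+2i)t)v: X_1 = e^(-2t)(cos(2t)·(-1,-1) + sin(2t)·(3,2)), X_2 = e^(-2t)(sin(2t)·(-1,-1) - cos(2t)·(3,2)).
General solution: K_1X_1 + K_2X_2.

u(t) = 3K_1e^(-2t)sin(2t) - K_1e^(-2t)cos(2t) - K_2e^(-2t)sin(2t) - 3K_2e^(-2t)cos(2t), v(t) = 2K_1e^(-2t)sin(2t) - K_1e^(-2t)cos(2t) - K_2e^(-2t)sin(2t) - 2K_2e^(-2t)cos(2t)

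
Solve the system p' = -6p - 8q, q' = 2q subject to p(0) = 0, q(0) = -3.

Coefficient matrix A = [[-6, -8], [0, 2]].
Characteristic polynomial det(A - λI) = λ^2 + 4λ - 12 = 0.
Eigenvalues λ = -6, 2.
For λ=-6: (A-λI) row 1 is [0, -8], so an eigenvector is (-1, 0).
For λ=2: (A-λI) row 1 is [-8, -8], so an eigenvector is (-1, 1).
General solution: c_1e^(-6t)(-1,0) + c_2e^(2t)(-1,1).
Applying p(0)=0, q(0)=-3 gives c_1=3, c_2=-3.

p(t) = 3e^(2t) - 3e^(-6t), q(t) = -3e^(2t)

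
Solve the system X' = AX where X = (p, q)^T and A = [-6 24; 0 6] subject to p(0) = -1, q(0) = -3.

p(t) = -6e^(6t) + 5e^(-6t), q(t) = -3e^(6t)

Coefficient matrix A = [[-6, 24], [0, 6]].
Characteristic polynomial det(A - λI) = λ^2 - 36 = 0.
Eigenvalues λ = 6, -6.
For λ=6: (A-λI) row 1 is [-12, 24], so an eigenvector is (-2, -1).
For λ=-6: (A-λI) row 1 is [0, 24], so an eigenvector is (-1, 0).
General solution: C_1e^(6t)(-2,-1) + C_2e^(-6t)(-1,0).
Applying p(0)=-1, q(0)=-3 gives C_1=3, C_2=-5.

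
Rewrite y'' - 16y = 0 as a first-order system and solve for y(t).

y(t) = C_1e^(4t) + C_2e^(-4t)

Let x_1 = y, x_2 = y'. Then x_1' = x_2 and x_2' = 16x_1.
A = [[0,1],[16,0]]; det(A-λI) = λ^2 - 16.
Eigenvalues λ = 4, -4 with eigenvectors (1,4), (1,-4).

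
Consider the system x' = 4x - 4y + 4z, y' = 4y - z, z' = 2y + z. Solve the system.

x(t) = -2C_1e^(2t) + C_3e^(4t), y(t) = C_1e^(2t) + C_2e^(3t), z(t) = 2C_1e^(2t) + C_2e^(3t)

Coefficient matrix A = [[4, -4, 4], [0, 4, -1], [0, 2, 1]].
det(A - λI) = 0 gives eigenvalues λ = 2, 3, 4.
For λ=2: eigenvector (-2,1,2).
For λ=3: eigenvector (0,1,1).
For λ=4: eigenvector (1,0,0).
General solution: C_1e^(2t)(-2,1,2) + C_2e^(3t)(0,1,1) + C_3e^(4t)(1,0,0).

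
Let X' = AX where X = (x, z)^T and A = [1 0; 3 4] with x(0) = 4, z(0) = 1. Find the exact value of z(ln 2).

72

A = [[1,0],[3,4]]; eigenvalues λ = 4, 1.
Eigenvectors: (0,1) for λ=4, (-1,1) for λ=1.
From the initial condition, c_1 = 5, c_2 = -4.
z(ln 2) = (5)(2^4)(1) + (-4)(2^1)(1) = 72.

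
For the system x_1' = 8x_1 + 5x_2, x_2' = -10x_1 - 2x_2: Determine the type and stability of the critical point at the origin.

unstable spiral

A = [[8,5],[-10,-2]]; det(A-λI) = λ^2 - 6λ + 34.
λ = 3 ± 5i: positive real part.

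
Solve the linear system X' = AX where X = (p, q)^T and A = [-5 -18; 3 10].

Coefficient matrix A = [[-5, -18], [3, 10]].
Characteristic polynomial det(A - λI) = λ^2 - 5λ + 4 = 0.
Eigenvalues λ = 1, 4.
For λ=1: (A-λI) row 1 is [-6, -18], so an eigenvector is (3, -1).
For λ=4: (A-λI) row 1 is [-9, -18], so an eigenvector is (2, -1).
General solution: c_1e^(t)(3,-1) + c_2e^(4t)(2,-1).

p(t) = 3c_1e^(t) + 2c_2e^(4t), q(t) = -c_1e^(t) - c_2e^(4t)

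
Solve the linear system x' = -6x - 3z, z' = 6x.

Coefficient matrix A = [[-6, -3], [6, 0]].
Characteristic polynomial det(A - λI) = λ^2 + 6λ + 18 = 0.
Eigenvalues λ = -3 ± 3i (complex conjugate pair).
For λ=-3+3i: an eigenvector is (1,-1) - i(0,1) = (1, -1 - i).
A real fundamental pair from Re and Im of e^((-3+3i)t)v: X_1 = e^(-3t)(cos(3t)·(1,-1) + sin(3t)·(0,1)), X_2 = e^(-3t)(sin(3t)·(1,-1) - cos(3t)·(0,1)).
General solution: C_1X_1 + C_2X_2.

x(t) = C_1e^(-3t)cos(3t) + C_2e^(-3t)sin(3t), z(t) = C_1e^(-3t)sin(3t) - C_1e^(-3t)cos(3t) - C_2e^(-3t)sin(3t) - C_2e^(-3t)cos(3t)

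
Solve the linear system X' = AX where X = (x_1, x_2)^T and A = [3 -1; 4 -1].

x_1(t) = -K_1e^(t) - K_2te^(t) - 2K_2e^(t), x_2(t) = -2K_1e^(t) - 2K_2te^(t) - 3K_2e^(t)

Coefficient matrix A = [[3, -1], [4, -1]].
Characteristic polynomial det(A - λI) = λ^2 - 2λ + 1 = 0.
Single eigenvalue λ = 1 with algebraic multiplicity 2.
Eigenvector v = (-1,-2); generalized eigenvector w with (A-λI)w=v is (-2,-3).
General solution: e^(t)[K_1·v + K_2·(t·v + w)].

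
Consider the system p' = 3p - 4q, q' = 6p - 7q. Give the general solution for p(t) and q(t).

p(t) = -c_1e^(-t) - 2c_2e^(-3t), q(t) = -c_1e^(-t) - 3c_2e^(-3t)

Coefficient matrix A = [[3, -4], [6, -7]].
Characteristic polynomial det(A - λI) = λ^2 + 4λ + 3 = 0.
Eigenvalues λ = -1, -3.
For λ=-1: (A-λI) row 1 is [4, -4], so an eigenvector is (-1, -1).
For λ=-3: (A-λI) row 1 is [6, -4], so an eigenvector is (-2, -3).
General solution: c_1e^(-t)(-1,-1) + c_2e^(-3t)(-2,-3).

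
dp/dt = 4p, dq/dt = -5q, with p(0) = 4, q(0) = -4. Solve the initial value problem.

Coefficient matrix A = [[4, 0], [0, -5]].
Characteristic polynomial det(A - λI) = λ^2 + λ - 20 = 0.
Eigenvalues λ = -5, 4.
For λ=-5: (A-λI) row 1 is [9, 0], so an eigenvector is (0, -1).
For λ=4: (A-λI) row 2 is [0, -9], so an eigenvector is (1, 0).
General solution: K_1e^(-5t)(0,-1) + K_2e^(4t)(1,0).
Applying p(0)=4, q(0)=-4 gives K_1=4, K_2=4.

p(t) = 4e^(4t), q(t) = -4e^(-5t)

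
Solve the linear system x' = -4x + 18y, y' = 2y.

x(t) = 3c_1e^(2t) + c_2e^(-4t), y(t) = c_1e^(2t)

Coefficient matrix A = [[-4, 18], [0, 2]].
Characteristic polynomial det(A - λI) = λ^2 + 2λ - 8 = 0.
Eigenvalues λ = 2, -4.
For λ=2: (A-λI) row 1 is [-6, 18], so an eigenvector is (3, 1).
For λ=-4: (A-λI) row 1 is [0, 18], so an eigenvector is (1, 0).
General solution: c_1e^(2t)(3,1) + c_2e^(-4t)(1,0).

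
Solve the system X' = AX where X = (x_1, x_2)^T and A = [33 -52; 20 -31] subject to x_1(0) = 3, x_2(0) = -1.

Coefficient matrix A = [[33, -52], [20, -31]].
Characteristic polynomial det(A - λI) = λ^2 - 2λ + 17 = 0.
Eigenvalues λ = 1 ± 4i (complex conjugate pair).
For λ=1+4i: an eigenvector is (3,2) - i(-2,-1) = (3 + 2i, 2 + i).
A real fundamental pair from Re and Im of e^((1+4i)t)v: X_1 = e^(t)(cos(4t)·(3,2) + sin(4t)·(-2,-1)), X_2 = e^(t)(sin(4t)·(3,2) - cos(4t)·(-2,-1)).
General solution: C_1X_1 + C_2X_2.
Applying x_1(0)=3, x_2(0)=-1 gives C_1=-5, C_2=9.

x_1(t) = 37e^(t)sin(4t) + 3e^(t)cos(4t), x_2(t) = 23e^(t)sin(4t) - e^(t)cos(4t)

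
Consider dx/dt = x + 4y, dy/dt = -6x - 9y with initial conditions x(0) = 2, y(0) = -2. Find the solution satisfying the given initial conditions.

x(t) = 2e^(-3t), y(t) = -2e^(-3t)

Coefficient matrix A = [[1, 4], [-6, -9]].
Characteristic polynomial det(A - λI) = λ^2 + 8λ + 15 = 0.
Eigenvalues λ = -3, -5.
For λ=-3: (A-λI) row 1 is [4, 4], so an eigenvector is (-1, 1).
For λ=-5: (A-λI) row 1 is [6, 4], so an eigenvector is (-2, 3).
General solution: K_1e^(-3t)(-1,1) + K_2e^(-5t)(-2,3).
Applying x(0)=2, y(0)=-2 gives K_1=-2, K_2=0.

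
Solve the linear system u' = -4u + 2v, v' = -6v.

u(t) = -c_1e^(-4t) + c_2e^(-6t), v(t) = -c_2e^(-6t)

Coefficient matrix A = [[-4, 2], [0, -6]].
Characteristic polynomial det(A - λI) = λ^2 + 10λ + 24 = 0.
Eigenvalues λ = -4, -6.
For λ=-4: (A-λI) row 1 is [0, 2], so an eigenvector is (-1, 0).
For λ=-6: (A-λI) row 1 is [2, 2], so an eigenvector is (1, -1).
General solution: c_1e^(-4t)(-1,0) + c_2e^(-6t)(1,-1).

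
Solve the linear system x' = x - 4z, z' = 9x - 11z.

x(t) = -2K_1e^(-5t) - 2K_2te^(-5t) - K_2e^(-5t), z(t) = -3K_1e^(-5t) - 3K_2te^(-5t) - K_2e^(-5t)

Coefficient matrix A = [[1, -4], [9, -11]].
Characteristic polynomial det(A - λI) = λ^2 + 10λ + 25 = 0.
Single eigenvalue λ = -5 with algebraic multiplicity 2.
Eigenvector v = (-2,-3); generalized eigenvector w with (A-λI)w=v is (-1,-1).
General solution: e^(-5t)[K_1·v + K_2·(t·v + w)].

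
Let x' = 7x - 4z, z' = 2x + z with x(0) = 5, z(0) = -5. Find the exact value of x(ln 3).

A = [[7,-4],[2,1]]; eigenvalues λ = 5, 3.
Eigenvectors: (-2,-1) for λ=5, (1,1) for λ=3.
From the initial condition, c_1 = -10, c_2 = -15.
x(ln 3) = (-10)(3^5)(-2) + (-15)(3^3)(1) = 4455.

4455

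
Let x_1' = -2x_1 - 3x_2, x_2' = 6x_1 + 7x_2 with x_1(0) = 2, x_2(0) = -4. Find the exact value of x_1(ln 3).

A = [[-2,-3],[6,7]]; eigenvalues λ = 1, 4.
Eigenvectors: (1,-1) for λ=1, (1,-2) for λ=4.
From the initial condition, c_1 = 0, c_2 = 2.
x_1(ln 3) = (0)(3^1)(1) + (2)(3^4)(1) = 162.

162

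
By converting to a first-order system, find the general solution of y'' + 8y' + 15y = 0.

Let x_1 = y, x_2 = y'. Then x_1' = x_2 and x_2' = -15x_1 - 8x_2.
A = [[0,1],[-15,-8]]; det(A-λI) = λ^2 + 8λ + 15.
Eigenvalues λ = -5, -3 with eigenvectors (1,-5), (1,-3).

y(t) = C_1e^(-5t) + C_2e^(-3t)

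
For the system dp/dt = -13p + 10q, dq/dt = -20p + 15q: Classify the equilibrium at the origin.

unstable spiral

A = [[-13,10],[-20,15]]; det(A-λI) = λ^2 - 2λ + 5.
λ = 1 ± 2i: positive real part.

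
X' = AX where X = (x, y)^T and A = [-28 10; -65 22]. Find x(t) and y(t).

Coefficient matrix A = [[-28, 10], [-65, 22]].
Characteristic polynomial det(A - λI) = λ^2 + 6λ + 34 = 0.
Eigenvalues λ = -3 ± 5i (complex conjugate pair).
For λ=-3+5i: an eigenvector is (-1,-2) - i(1,3) = (-1 - i, -2 - 3i).
A real fundamental pair from Re and Im of e^((-3+5i)t)v: X_1 = e^(-3t)(cos(5t)·(-1,-2) + sin(5t)·(1,3)), X_2 = e^(-3t)(sin(5t)·(-1,-2) - cos(5t)·(1,3)).
General solution: c_1X_1 + c_2X_2.

x(t) = c_1e^(-3t)sin(5t) - c_1e^(-3t)cos(5t) - c_2e^(-3t)sin(5t) - c_2e^(-3t)cos(5t), y(t) = 3c_1e^(-3t)sin(5t) - 2c_1e^(-3t)cos(5t) - 2c_2e^(-3t)sin(5t) - 3c_2e^(-3t)cos(5t)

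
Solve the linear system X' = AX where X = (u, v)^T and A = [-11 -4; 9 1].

Coefficient matrix A = [[-11, -4], [9, 1]].
Characteristic polynomial det(A - λI) = λ^2 + 10λ + 25 = 0.
Single eigenvalue λ = -5 with algebraic multiplicity 2.
Eigenvector v = (2,-3); generalized eigenvector w with (A-λI)w=v is (1,-2).
General solution: e^(-5t)[c_1·v + c_2·(t·v + w)].

u(t) = 2c_1e^(-5t) + 2c_2te^(-5t) + c_2e^(-5t), v(t) = -3c_1e^(-5t) - 3c_2te^(-5t) - 2c_2e^(-5t)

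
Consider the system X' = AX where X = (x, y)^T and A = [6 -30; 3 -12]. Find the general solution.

x(t) = K_1e^(-3t)sin(3t) - 3K_1e^(-3t)cos(3t) - 3K_2e^(-3t)sin(3t) - K_2e^(-3t)cos(3t), y(t) = -K_1e^(-3t)cos(3t) - K_2e^(-3t)sin(3t)

Coefficient matrix A = [[6, -30], [3, -12]].
Characteristic polynomial det(A - λI) = λ^2 + 6λ + 18 = 0.
Eigenvalues λ = -3 ± 3i (complex conjugate pair).
For λ=-3+3i: an eigenvector is (-3,-1) - i(1,0) = (-3 - i, -1).
A real fundamental pair from Re and Im of e^((-3+3i)t)v: X_1 = e^(-3t)(cos(3t)·(-3,-1) + sin(3t)·(1,0)), X_2 = e^(-3t)(sin(3t)·(-3,-1) - cos(3t)·(1,0)).
General solution: K_1X_1 + K_2X_2.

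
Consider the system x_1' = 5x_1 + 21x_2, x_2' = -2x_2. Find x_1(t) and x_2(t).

Coefficient matrix A = [[5, 21], [0, -2]].
Characteristic polynomial det(A - λI) = λ^2 - 3λ - 10 = 0.
Eigenvalues λ = -2, 5.
For λ=-2: (A-λI) row 1 is [7, 21], so an eigenvector is (3, -1).
For λ=5: (A-λI) row 1 is [0, 21], so an eigenvector is (-1, 0).
General solution: c_1e^(-2t)(3,-1) + c_2e^(5t)(-1,0).

x_1(t) = 3c_1e^(-2t) - c_2e^(5t), x_2(t) = -c_1e^(-2t)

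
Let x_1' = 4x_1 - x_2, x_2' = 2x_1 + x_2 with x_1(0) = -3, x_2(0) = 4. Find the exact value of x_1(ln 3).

A = [[4,-1],[2,1]]; eigenvalues λ = 2, 3.
Eigenvectors: (-1,-2) for λ=2, (1,1) for λ=3.
From the initial condition, c_1 = -7, c_2 = -10.
x_1(ln 3) = (-7)(3^2)(-1) + (-10)(3^3)(1) = -207.

-207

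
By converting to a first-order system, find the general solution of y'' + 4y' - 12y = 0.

Let x_1 = y, x_2 = y'. Then x_1' = x_2 and x_2' = 12x_1 - 4x_2.
A = [[0,1],[12,-4]]; det(A-λI) = λ^2 + 4λ - 12.
Eigenvalues λ = 2, -6 with eigenvectors (1,2), (1,-6).

y(t) = C_1e^(2t) + C_2e^(-6t)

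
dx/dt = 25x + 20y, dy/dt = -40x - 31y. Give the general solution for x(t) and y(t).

x(t) = -C_1e^(-3t)sin(4t) + 2C_1e^(-3t)cos(4t) + 2C_2e^(-3t)sin(4t) + C_2e^(-3t)cos(4t), y(t) = C_1e^(-3t)sin(4t) - 3C_1e^(-3t)cos(4t) - 3C_2e^(-3t)sin(4t) - C_2e^(-3t)cos(4t)

Coefficient matrix A = [[25, 20], [-40, -31]].
Characteristic polynomial det(A - λI) = λ^2 + 6λ + 25 = 0.
Eigenvalues λ = -3 ± 4i (complex conjugate pair).
For λ=-3+4i: an eigenvector is (2,-3) - i(-1,1) = (2 + i, -3 - i).
A real fundamental pair from Re and Im of e^((-3+4i)t)v: X_1 = e^(-3t)(cos(4t)·(2,-3) + sin(4t)·(-1,1)), X_2 = e^(-3t)(sin(4t)·(2,-3) - cos(4t)·(-1,1)).
General solution: C_1X_1 + C_2X_2.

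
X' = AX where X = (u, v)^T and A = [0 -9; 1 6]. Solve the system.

Coefficient matrix A = [[0, -9], [1, 6]].
Characteristic polynomial det(A - λI) = λ^2 - 6λ + 9 = 0.
Single eigenvalue λ = 3 with algebraic multiplicity 2.
Eigenvector v = (3,-1); generalized eigenvector w with (A-λI)w=v is (-1,0).
General solution: e^(3t)[K_1·v + K_2·(t·v + w)].

u(t) = 3K_1e^(3t) + 3K_2te^(3t) - K_2e^(3t), v(t) = -K_1e^(3t) - K_2te^(3t)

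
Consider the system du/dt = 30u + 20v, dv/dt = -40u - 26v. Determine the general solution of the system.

Coefficient matrix A = [[30, 20], [-40, -26]].
Characteristic polynomial det(A - λI) = λ^2 - 4λ + 20 = 0.
Eigenvalues λ = 2 ± 4i (complex conjugate pair).
For λ=2+4i: an eigenvector is (-1,1) - i(-2,3) = (-1 + 2i, 1 - 3i).
A real fundamental pair from Re and Im of e^((2+4i)t)v: X_1 = e^(2t)(cos(4t)·(-1,1) + sin(4t)·(-2,3)), X_2 = e^(2t)(sin(4t)·(-1,1) - cos(4t)·(-2,3)).
General solution: c_1X_1 + c_2X_2.

u(t) = -2c_1e^(2t)sin(4t) - c_1e^(2t)cos(4t) - c_2e^(2t)sin(4t) + 2c_2e^(2t)cos(4t), v(t) = 3c_1e^(2t)sin(4t) + c_1e^(2t)cos(4t) + c_2e^(2t)sin(4t) - 3c_2e^(2t)cos(4t)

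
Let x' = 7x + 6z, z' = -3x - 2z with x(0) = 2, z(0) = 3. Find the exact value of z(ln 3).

A = [[7,6],[-3,-2]]; eigenvalues λ = 1, 4.
Eigenvectors: (-1,1) for λ=1, (-2,1) for λ=4.
From the initial condition, c_1 = 8, c_2 = -5.
z(ln 3) = (8)(3^1)(1) + (-5)(3^4)(1) = -381.

-381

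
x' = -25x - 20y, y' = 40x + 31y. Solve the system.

Coefficient matrix A = [[-25, -20], [40, 31]].
Characteristic polynomial det(A - λI) = λ^2 - 6λ + 25 = 0.
Eigenvalues λ = 3 ± 4i (complex conjugate pair).
For λ=3+4i: an eigenvector is (-1,1) - i(2,-3) = (-1 - 2i, 1 + 3i).
A real fundamental pair from Re and Im of e^((3+4i)t)v: X_1 = e^(3t)(cos(4t)·(-1,1) + sin(4t)·(2,-3)), X_2 = e^(3t)(sin(4t)·(-1,1) - cos(4t)·(2,-3)).
General solution: c_1X_1 + c_2X_2.

x(t) = 2c_1e^(3t)sin(4t) - c_1e^(3t)cos(4t) - c_2e^(3t)sin(4t) - 2c_2e^(3t)cos(4t), y(t) = -3c_1e^(3t)sin(4t) + c_1e^(3t)cos(4t) + c_2e^(3t)sin(4t) + 3c_2e^(3t)cos(4t)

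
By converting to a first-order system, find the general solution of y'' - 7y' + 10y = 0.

Let x_1 = y, x_2 = y'. Then x_1' = x_2 and x_2' = -10x_1 + 7x_2.
A = [[0,1],[-10,7]]; det(A-λI) = λ^2 - 7λ + 10.
Eigenvalues λ = 5, 2 with eigenvectors (1,5), (1,2).

y(t) = C_1e^(5t) + C_2e^(2t)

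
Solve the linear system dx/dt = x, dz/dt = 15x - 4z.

x(t) = C_2e^(t), z(t) = C_1e^(-4t) + 3C_2e^(t)

Coefficient matrix A = [[1, 0], [15, -4]].
Characteristic polynomial det(A - λI) = λ^2 + 3λ - 4 = 0.
Eigenvalues λ = -4, 1.
For λ=-4: (A-λI) row 1 is [5, 0], so an eigenvector is (0, 1).
For λ=1: (A-λI) row 2 is [15, -5], so an eigenvector is (1, 3).
General solution: C_1e^(-4t)(0,1) + C_2e^(t)(1,3).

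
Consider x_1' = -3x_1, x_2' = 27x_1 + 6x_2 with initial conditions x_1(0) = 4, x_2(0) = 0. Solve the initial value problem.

x_1(t) = 4e^(-3t), x_2(t) = 12e^(6t) - 12e^(-3t)

Coefficient matrix A = [[-3, 0], [27, 6]].
Characteristic polynomial det(A - λI) = λ^2 - 3λ - 18 = 0.
Eigenvalues λ = -3, 6.
For λ=-3: (A-λI) row 2 is [27, 9], so an eigenvector is (1, -3).
For λ=6: (A-λI) row 1 is [-9, 0], so an eigenvector is (0, 1).
General solution: c_1e^(-3t)(1,-3) + c_2e^(6t)(0,1).
Applying x_1(0)=4, x_2(0)=0 gives c_1=4, c_2=12.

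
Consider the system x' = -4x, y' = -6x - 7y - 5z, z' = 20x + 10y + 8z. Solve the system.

Coefficient matrix A = [[-4, 0, 0], [-6, -7, -5], [20, 10, 8]].
det(A - λI) = 0 gives eigenvalues λ = 3, -2, -4.
For λ=3: eigenvector (0,-1,2).
For λ=-2: eigenvector (0,1,-1).
For λ=-4: eigenvector (1,-2,0).
General solution: c_1e^(3t)(0,-1,2) + c_2e^(-2t)(0,1,-1) + c_3e^(-4t)(1,-2,0).

x(t) = c_3e^(-4t), y(t) = -c_1e^(3t) + c_2e^(-2t) - 2c_3e^(-4t), z(t) = 2c_1e^(3t) - c_2e^(-2t)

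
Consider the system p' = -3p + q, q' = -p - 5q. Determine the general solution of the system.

p(t) = K_1e^(-4t) + K_2te^(-4t) + K_2e^(-4t), q(t) = -K_1e^(-4t) - K_2te^(-4t)

Coefficient matrix A = [[-3, 1], [-1, -5]].
Characteristic polynomial det(A - λI) = λ^2 + 8λ + 16 = 0.
Single eigenvalue λ = -4 with algebraic multiplicity 2.
Eigenvector v = (1,-1); generalized eigenvector w with (A-λI)w=v is (1,0).
General solution: e^(-4t)[K_1·v + K_2·(t·v + w)].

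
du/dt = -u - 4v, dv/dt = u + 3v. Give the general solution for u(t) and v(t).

Coefficient matrix A = [[-1, -4], [1, 3]].
Characteristic polynomial det(A - λI) = λ^2 - 2λ + 1 = 0.
Single eigenvalue λ = 1 with algebraic multiplicity 2.
Eigenvector v = (-2,1); generalized eigenvector w with (A-λI)w=v is (1,0).
General solution: e^(t)[c_1·v + c_2·(t·v + w)].

u(t) = -2c_1e^(t) - 2c_2te^(t) + c_2e^(t), v(t) = c_1e^(t) + c_2te^(t)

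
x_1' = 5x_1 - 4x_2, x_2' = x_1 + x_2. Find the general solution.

Coefficient matrix A = [[5, -4], [1, 1]].
Characteristic polynomial det(A - λI) = λ^2 - 6λ + 9 = 0.
Single eigenvalue λ = 3 with algebraic multiplicity 2.
Eigenvector v = (-2,-1); generalized eigenvector w with (A-λI)w=v is (-1,0).
General solution: e^(3t)[K_1·v + K_2·(t·v + w)].

x_1(t) = -2K_1e^(3t) - 2K_2te^(3t) - K_2e^(3t), x_2(t) = -K_1e^(3t) - K_2te^(3t)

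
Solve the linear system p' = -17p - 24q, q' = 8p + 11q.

Coefficient matrix A = [[-17, -24], [8, 11]].
Characteristic polynomial det(A - λI) = λ^2 + 6λ + 5 = 0.
Eigenvalues λ = -1, -5.
For λ=-1: (A-λI) row 1 is [-16, -24], so an eigenvector is (3, -2).
For λ=-5: (A-λI) row 1 is [-12, -24], so an eigenvector is (2, -1).
General solution: K_1e^(-t)(3,-2) + K_2e^(-5t)(2,-1).

p(t) = 3K_1e^(-t) + 2K_2e^(-5t), q(t) = -2K_1e^(-t) - K_2e^(-5t)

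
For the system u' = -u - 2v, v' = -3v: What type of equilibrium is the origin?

A = [[-1,-2],[0,-3]]; det(A-λI) = λ^2 + 4λ + 3.
λ = -3, -1: both negative.

stable node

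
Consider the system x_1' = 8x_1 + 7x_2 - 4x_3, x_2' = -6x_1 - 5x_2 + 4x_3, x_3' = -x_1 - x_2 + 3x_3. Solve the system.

x_1(t) = -2K_1e^(3t) - K_2e^(t) + 3K_3e^(2t), x_2(t) = 2K_1e^(3t) + K_2e^(t) - 2K_3e^(2t), x_3(t) = K_1e^(3t) + K_3e^(2t)

Coefficient matrix A = [[8, 7, -4], [-6, -5, 4], [-1, -1, 3]].
det(A - λI) = 0 gives eigenvalues λ = 3, 1, 2.
For λ=3: eigenvector (-2,2,1).
For λ=1: eigenvector (-1,1,0).
For λ=2: eigenvector (3,-2,1).
General solution: K_1e^(3t)(-2,2,1) + K_2e^(t)(-1,1,0) + K_3e^(2t)(3,-2,1).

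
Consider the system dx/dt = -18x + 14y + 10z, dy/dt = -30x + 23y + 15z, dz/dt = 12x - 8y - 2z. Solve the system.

x(t) = 2K_1e^(3t) + 3K_2e^(2t) - 2K_3e^(-2t), y(t) = 3K_1e^(3t) + 5K_2e^(2t) - 3K_3e^(-2t), z(t) = -K_2e^(2t) + K_3e^(-2t)

Coefficient matrix A = [[-18, 14, 10], [-30, 23, 15], [12, -8, -2]].
det(A - λI) = 0 gives eigenvalues λ = 3, 2, -2.
For λ=3: eigenvector (2,3,0).
For λ=2: eigenvector (3,5,-1).
For λ=-2: eigenvector (-2,-3,1).
General solution: K_1e^(3t)(2,3,0) + K_2e^(2t)(3,5,-1) + K_3e^(-2t)(-2,-3,1).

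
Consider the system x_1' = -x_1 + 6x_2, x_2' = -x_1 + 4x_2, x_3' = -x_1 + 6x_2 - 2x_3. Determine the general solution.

x_1(t) = 2c_2e^(2t) + 3c_3e^(t), x_2(t) = c_2e^(2t) + c_3e^(t), x_3(t) = c_1e^(-2t) + c_2e^(2t) + c_3e^(t)

Coefficient matrix A = [[-1, 6, 0], [-1, 4, 0], [-1, 6, -2]].
det(A - λI) = 0 gives eigenvalues λ = -2, 2, 1.
For λ=-2: eigenvector (0,0,1).
For λ=2: eigenvector (2,1,1).
For λ=1: eigenvector (3,1,1).
General solution: c_1e^(-2t)(0,0,1) + c_2e^(2t)(2,1,1) + c_3e^(t)(3,1,1).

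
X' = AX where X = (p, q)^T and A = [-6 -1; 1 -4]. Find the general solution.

Coefficient matrix A = [[-6, -1], [1, -4]].
Characteristic polynomial det(A - λI) = λ^2 + 10λ + 25 = 0.
Single eigenvalue λ = -5 with algebraic multiplicity 2.
Eigenvector v = (-1,1); generalized eigenvector w with (A-λI)w=v is (3,-2).
General solution: e^(-5t)[C_1·v + C_2·(t·v + w)].

p(t) = -C_1e^(-5t) - C_2te^(-5t) + 3C_2e^(-5t), q(t) = C_1e^(-5t) + C_2te^(-5t) - 2C_2e^(-5t)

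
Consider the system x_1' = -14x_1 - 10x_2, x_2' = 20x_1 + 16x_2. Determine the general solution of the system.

Coefficient matrix A = [[-14, -10], [20, 16]].
Characteristic polynomial det(A - λI) = λ^2 - 2λ - 24 = 0.
Eigenvalues λ = -4, 6.
For λ=-4: (A-λI) row 1 is [-10, -10], so an eigenvector is (-1, 1).
For λ=6: (A-λI) row 1 is [-20, -10], so an eigenvector is (1, -2).
General solution: c_1e^(-4t)(-1,1) + c_2e^(6t)(1,-2).

x_1(t) = -c_1e^(-4t) + c_2e^(6t), x_2(t) = c_1e^(-4t) - 2c_2e^(6t)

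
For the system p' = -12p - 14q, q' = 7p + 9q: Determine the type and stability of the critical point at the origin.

A = [[-12,-14],[7,9]]; det(A-λI) = λ^2 + 3λ - 10.
λ = 2, -5: opposite signs.

saddle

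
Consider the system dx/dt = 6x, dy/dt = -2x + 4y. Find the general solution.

Coefficient matrix A = [[6, 0], [-2, 4]].
Characteristic polynomial det(A - λI) = λ^2 - 10λ + 24 = 0.
Eigenvalues λ = 6, 4.
For λ=6: (A-λI) row 2 is [-2, -2], so an eigenvector is (-1, 1).
For λ=4: (A-λI) row 1 is [2, 0], so an eigenvector is (0, 1).
General solution: C_1e^(6t)(-1,1) + C_2e^(4t)(0,1).

x(t) = -C_1e^(6t), y(t) = C_1e^(6t) + C_2e^(4t)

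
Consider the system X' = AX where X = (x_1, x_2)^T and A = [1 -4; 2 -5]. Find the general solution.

Coefficient matrix A = [[1, -4], [2, -5]].
Characteristic polynomial det(A - λI) = λ^2 + 4λ + 3 = 0.
Eigenvalues λ = -3, -1.
For λ=-3: (A-λI) row 1 is [4, -4], so an eigenvector is (1, 1).
For λ=-1: (A-λI) row 1 is [2, -4], so an eigenvector is (2, 1).
General solution: c_1e^(-3t)(1,1) + c_2e^(-t)(2,1).

x_1(t) = c_1e^(-3t) + 2c_2e^(-t), x_2(t) = c_1e^(-3t) + c_2e^(-t)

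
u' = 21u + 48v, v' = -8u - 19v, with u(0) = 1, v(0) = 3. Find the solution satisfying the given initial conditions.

u(t) = 21e^(5t) - 20e^(-3t), v(t) = -7e^(5t) + 10e^(-3t)

Coefficient matrix A = [[21, 48], [-8, -19]].
Characteristic polynomial det(A - λI) = λ^2 - 2λ - 15 = 0.
Eigenvalues λ = 5, -3.
For λ=5: (A-λI) row 1 is [16, 48], so an eigenvector is (3, -1).
For λ=-3: (A-λI) row 1 is [24, 48], so an eigenvector is (-2, 1).
General solution: C_1e^(5t)(3,-1) + C_2e^(-3t)(-2,1).
Applying u(0)=1, v(0)=3 gives C_1=7, C_2=10.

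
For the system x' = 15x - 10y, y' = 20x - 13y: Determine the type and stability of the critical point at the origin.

A = [[15,-10],[20,-13]]; det(A-λI) = λ^2 - 2λ + 5.
λ = 1 ± 2i: positive real part.

unstable spiral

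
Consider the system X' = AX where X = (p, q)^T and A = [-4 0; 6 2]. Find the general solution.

p(t) = -K_2e^(-4t), q(t) = -K_1e^(2t) + K_2e^(-4t)

Coefficient matrix A = [[-4, 0], [6, 2]].
Characteristic polynomial det(A - λI) = λ^2 + 2λ - 8 = 0.
Eigenvalues λ = 2, -4.
For λ=2: (A-λI) row 1 is [-6, 0], so an eigenvector is (0, -1).
For λ=-4: (A-λI) row 2 is [6, 6], so an eigenvector is (-1, 1).
General solution: K_1e^(2t)(0,-1) + K_2e^(-4t)(-1,1).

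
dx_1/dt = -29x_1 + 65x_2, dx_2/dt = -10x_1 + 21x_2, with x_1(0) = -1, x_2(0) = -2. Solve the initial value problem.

x_1(t) = -21e^(-4t)sin(5t) - e^(-4t)cos(5t), x_2(t) = -8e^(-4t)sin(5t) - 2e^(-4t)cos(5t)

Coefficient matrix A = [[-29, 65], [-10, 21]].
Characteristic polynomial det(A - λI) = λ^2 + 8λ + 41 = 0.
Eigenvalues λ = -4 ± 5i (complex conjugate pair).
For λ=-4+5i: an eigenvector is (-2,-1) - i(-3,-1) = (-2 + 3i, -1 + i).
A real fundamental pair from Re and Im of e^((-4+5i)t)v: X_1 = e^(-4t)(cos(5t)·(-2,-1) + sin(5t)·(-3,-1)), X_2 = e^(-4t)(sin(5t)·(-2,-1) - cos(5t)·(-3,-1)).
General solution: K_1X_1 + K_2X_2.
Applying x_1(0)=-1, x_2(0)=-2 gives K_1=5, K_2=3.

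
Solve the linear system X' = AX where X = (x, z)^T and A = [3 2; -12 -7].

x(t) = -c_1e^(-t) + c_2e^(-3t), z(t) = 2c_1e^(-t) - 3c_2e^(-3t)

Coefficient matrix A = [[3, 2], [-12, -7]].
Characteristic polynomial det(A - λI) = λ^2 + 4λ + 3 = 0.
Eigenvalues λ = -1, -3.
For λ=-1: (A-λI) row 1 is [4, 2], so an eigenvector is (-1, 2).
For λ=-3: (A-λI) row 1 is [6, 2], so an eigenvector is (1, -3).
General solution: c_1e^(-t)(-1,2) + c_2e^(-3t)(1,-3).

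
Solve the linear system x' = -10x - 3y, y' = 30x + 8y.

Coefficient matrix A = [[-10, -3], [30, 8]].
Characteristic polynomial det(A - λI) = λ^2 + 2λ + 10 = 0.
Eigenvalues λ = -1 ± 3i (complex conjugate pair).
For λ=-1+3i: an eigenvector is (-1,3) - i(0,-1) = (-1, 3 + i).
A real fundamental pair from Re and Im of e^((-1+3i)t)v: X_1 = e^(-t)(cos(3t)·(-1,3) + sin(3t)·(0,-1)), X_2 = e^(-t)(sin(3t)·(-1,3) - cos(3t)·(0,-1)).
General solution: K_1X_1 + K_2X_2.

x(t) = -K_1e^(-t)cos(3t) - K_2e^(-t)sin(3t), y(t) = -K_1e^(-t)sin(3t) + 3K_1e^(-t)cos(3t) + 3K_2e^(-t)sin(3t) + K_2e^(-t)cos(3t)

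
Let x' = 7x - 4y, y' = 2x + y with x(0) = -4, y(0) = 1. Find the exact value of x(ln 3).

A = [[7,-4],[2,1]]; eigenvalues λ = 5, 3.
Eigenvectors: (-2,-1) for λ=5, (1,1) for λ=3.
From the initial condition, c_1 = 5, c_2 = 6.
x(ln 3) = (5)(3^5)(-2) + (6)(3^3)(1) = -2268.

-2268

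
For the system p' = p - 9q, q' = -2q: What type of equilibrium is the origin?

A = [[1,-9],[0,-2]]; det(A-λI) = λ^2 + λ - 2.
λ = -2, 1: opposite signs.

saddle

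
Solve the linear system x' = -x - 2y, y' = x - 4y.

Coefficient matrix A = [[-1, -2], [1, -4]].
Characteristic polynomial det(A - λI) = λ^2 + 5λ + 6 = 0.
Eigenvalues λ = -3, -2.
For λ=-3: (A-λI) row 1 is [2, -2], so an eigenvector is (-1, -1).
For λ=-2: (A-λI) row 1 is [1, -2], so an eigenvector is (2, 1).
General solution: c_1e^(-3t)(-1,-1) + c_2e^(-2t)(2,1).

x(t) = -c_1e^(-3t) + 2c_2e^(-2t), y(t) = -c_1e^(-3t) + c_2e^(-2t)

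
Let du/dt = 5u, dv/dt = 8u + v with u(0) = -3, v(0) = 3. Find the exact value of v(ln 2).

A = [[5,0],[8,1]]; eigenvalues λ = 5, 1.
Eigenvectors: (1,2) for λ=5, (0,1) for λ=1.
From the initial condition, c_1 = -3, c_2 = 9.
v(ln 2) = (-3)(2^5)(2) + (9)(2^1)(1) = -174.

-174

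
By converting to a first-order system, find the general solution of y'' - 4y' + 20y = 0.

y(t) = C_1e^(2t)cos(4t) + C_2e^(2t)sin(4t)

Let x_1 = y, x_2 = y'. Then x_1' = x_2 and x_2' = -20x_1 + 4x_2.
A = [[0,1],[-20,4]]; det(A-λI) = λ^2 - 4λ + 20.
Eigenvalues λ = 2 ± 4i.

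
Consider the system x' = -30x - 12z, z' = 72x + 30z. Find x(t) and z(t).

Coefficient matrix A = [[-30, -12], [72, 30]].
Characteristic polynomial det(A - λI) = λ^2 - 36 = 0.
Eigenvalues λ = 6, -6.
For λ=6: (A-λI) row 1 is [-36, -12], so an eigenvector is (1, -3).
For λ=-6: (A-λI) row 1 is [-24, -12], so an eigenvector is (1, -2).
General solution: C_1e^(6t)(1,-3) + C_2e^(-6t)(1,-2).

x(t) = C_1e^(6t) + C_2e^(-6t), z(t) = -3C_1e^(6t) - 2C_2e^(-6t)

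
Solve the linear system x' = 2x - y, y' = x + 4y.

x(t) = c_1e^(3t) + c_2te^(3t), y(t) = -c_1e^(3t) - c_2te^(3t) - c_2e^(3t)

Coefficient matrix A = [[2, -1], [1, 4]].
Characteristic polynomial det(A - λI) = λ^2 - 6λ + 9 = 0.
Single eigenvalue λ = 3 with algebraic multiplicity 2.
Eigenvector v = (1,-1); generalized eigenvector w with (A-λI)w=v is (0,-1).
General solution: e^(3t)[c_1·v + c_2·(t·v + w)].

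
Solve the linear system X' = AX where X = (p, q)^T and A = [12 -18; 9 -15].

p(t) = 2K_1e^(3t) + K_2e^(-6t), q(t) = K_1e^(3t) + K_2e^(-6t)

Coefficient matrix A = [[12, -18], [9, -15]].
Characteristic polynomial det(A - λI) = λ^2 + 3λ - 18 = 0.
Eigenvalues λ = 3, -6.
For λ=3: (A-λI) row 1 is [9, -18], so an eigenvector is (2, 1).
For λ=-6: (A-λI) row 1 is [18, -18], so an eigenvector is (1, 1).
General solution: K_1e^(3t)(2,1) + K_2e^(-6t)(1,1).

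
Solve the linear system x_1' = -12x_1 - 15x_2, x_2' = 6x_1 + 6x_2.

Coefficient matrix A = [[-12, -15], [6, 6]].
Characteristic polynomial det(A - λI) = λ^2 + 6λ + 18 = 0.
Eigenvalues λ = -3 ± 3i (complex conjugate pair).
For λ=-3+3i: an eigenvector is (1,-1) - i(2,-1) = (1 - 2i, -1 + i).
A real fundamental pair from Re and Im of e^((-3+3i)t)v: X_1 = e^(-3t)(cos(3t)·(1,-1) + sin(3t)·(2,-1)), X_2 = e^(-3t)(sin(3t)·(1,-1) - cos(3t)·(2,-1)).
General solution: K_1X_1 + K_2X_2.

x_1(t) = 2K_1e^(-3t)sin(3t) + K_1e^(-3t)cos(3t) + K_2e^(-3t)sin(3t) - 2K_2e^(-3t)cos(3t), x_2(t) = -K_1e^(-3t)sin(3t) - K_1e^(-3t)cos(3t) - K_2e^(-3t)sin(3t) + K_2e^(-3t)cos(3t)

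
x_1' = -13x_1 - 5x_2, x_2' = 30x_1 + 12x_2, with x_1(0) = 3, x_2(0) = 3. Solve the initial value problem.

x_1(t) = -9e^(2t) + 12e^(-3t), x_2(t) = 27e^(2t) - 24e^(-3t)

Coefficient matrix A = [[-13, -5], [30, 12]].
Characteristic polynomial det(A - λI) = λ^2 + λ - 6 = 0.
Eigenvalues λ = -3, 2.
For λ=-3: (A-λI) row 1 is [-10, -5], so an eigenvector is (-1, 2).
For λ=2: (A-λI) row 1 is [-15, -5], so an eigenvector is (-1, 3).
General solution: C_1e^(-3t)(-1,2) + C_2e^(2t)(-1,3).
Applying x_1(0)=3, x_2(0)=3 gives C_1=-12, C_2=9.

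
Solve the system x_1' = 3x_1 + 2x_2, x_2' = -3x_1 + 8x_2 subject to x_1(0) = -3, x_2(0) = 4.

x_1(t) = 14e^(6t) - 17e^(5t), x_2(t) = 21e^(6t) - 17e^(5t)

Coefficient matrix A = [[3, 2], [-3, 8]].
Characteristic polynomial det(A - λI) = λ^2 - 11λ + 30 = 0.
Eigenvalues λ = 5, 6.
For λ=5: (A-λI) row 1 is [-2, 2], so an eigenvector is (-1, -1).
For λ=6: (A-λI) row 1 is [-3, 2], so an eigenvector is (2, 3).
General solution: c_1e^(5t)(-1,-1) + c_2e^(6t)(2,3).
Applying x_1(0)=-3, x_2(0)=4 gives c_1=17, c_2=7.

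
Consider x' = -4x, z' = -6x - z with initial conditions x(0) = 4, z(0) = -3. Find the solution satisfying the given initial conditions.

Coefficient matrix A = [[-4, 0], [-6, -1]].
Characteristic polynomial det(A - λI) = λ^2 + 5λ + 4 = 0.
Eigenvalues λ = -4, -1.
For λ=-4: (A-λI) row 2 is [-6, 3], so an eigenvector is (-1, -2).
For λ=-1: (A-λI) row 1 is [-3, 0], so an eigenvector is (0, -1).
General solution: K_1e^(-4t)(-1,-2) + K_2e^(-t)(0,-1).
Applying x(0)=4, z(0)=-3 gives K_1=-4, K_2=11.

x(t) = 4e^(-4t), z(t) = -11e^(-t) + 8e^(-4t)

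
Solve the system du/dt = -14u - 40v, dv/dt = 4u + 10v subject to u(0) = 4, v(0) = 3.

Coefficient matrix A = [[-14, -40], [4, 10]].
Characteristic polynomial det(A - λI) = λ^2 + 4λ + 20 = 0.
Eigenvalues λ = -2 ± 4i (complex conjugate pair).
For λ=-2+4i: an eigenvector is (-1,0) - i(3,-1) = (-1 - 3i, 0 + i).
A real fundamental pair from Re and Im of e^((-2+4i)t)v: X_1 = e^(-2t)(cos(4t)·(-1,0) + sin(4t)·(3,-1)), X_2 = e^(-2t)(sin(4t)·(-1,0) - cos(4t)·(3,-1)).
General solution: c_1X_1 + c_2X_2.
Applying u(0)=4, v(0)=3 gives c_1=-13, c_2=3.

u(t) = -42e^(-2t)sin(4t) + 4e^(-2t)cos(4t), v(t) = 13e^(-2t)sin(4t) + 3e^(-2t)cos(4t)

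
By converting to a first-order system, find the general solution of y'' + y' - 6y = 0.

y(t) = c_1e^(2t) + c_2e^(-3t)

Let x_1 = y, x_2 = y'. Then x_1' = x_2 and x_2' = 6x_1 - x_2.
A = [[0,1],[6,-1]]; det(A-λI) = λ^2 + λ - 6.
Eigenvalues λ = 2, -3 with eigenvectors (1,2), (1,-3).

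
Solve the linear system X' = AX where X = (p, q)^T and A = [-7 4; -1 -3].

Coefficient matrix A = [[-7, 4], [-1, -3]].
Characteristic polynomial det(A - λI) = λ^2 + 10λ + 25 = 0.
Single eigenvalue λ = -5 with algebraic multiplicity 2.
Eigenvector v = (2,1); generalized eigenvector w with (A-λI)w=v is (-1,0).
General solution: e^(-5t)[c_1·v + c_2·(t·v + w)].

p(t) = 2c_1e^(-5t) + 2c_2te^(-5t) - c_2e^(-5t), q(t) = c_1e^(-5t) + c_2te^(-5t)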